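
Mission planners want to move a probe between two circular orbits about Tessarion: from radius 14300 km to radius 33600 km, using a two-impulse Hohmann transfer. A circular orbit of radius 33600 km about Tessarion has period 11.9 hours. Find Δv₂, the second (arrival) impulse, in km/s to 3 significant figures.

Δv₂ = 1.12 km/s

From Kepler's third law T² = 4π²r³/μ at r = 33600 km, T = 11.9 hours = 11.9 × 3600 s = 42840 s: μ = 4π²r³/T² = 8.15978×10^5 km³/s².
Transfer-ellipse semi-major axis a_t = (r₁ + r₂)/2 = (14300 + 33600)/2 = 23950 km.
On the circular orbit at r = 33600 km, v_c = √(μ/r) = 4.928 km/s.
Transfer-orbit speed at the same r (vis-viva, a = a_t): v_t = √[μ(2/r − 1/a_t)] = 3.808 km/s.
Δv₂ = |v_t − v_c| = |3.808 − 4.928| = 1.120 km/s.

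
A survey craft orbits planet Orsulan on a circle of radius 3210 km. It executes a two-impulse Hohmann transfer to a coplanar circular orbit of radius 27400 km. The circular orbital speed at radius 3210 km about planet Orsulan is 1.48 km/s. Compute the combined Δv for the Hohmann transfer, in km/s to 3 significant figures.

From the circular-orbit relation v² = μ/r at r = 3210 km: μ = v²r = (1.48)² × 3210 = 7031.18 km³/s².
The Hohmann ellipse has a_t = (r₁ + r₂)/2 = 15305 km.
Circular speed at r₁: v₁ = √(μ/r₁) = √(7031.18/3210) = 1.48000 km/s.
On the transfer ellipse at r₁, vis-viva gives v_p = √[μ(2/r₁ − 1/a_t)] = 1.98025 km/s.
First burn Δv₁ = |v_p − v₁| = 0.50025 km/s.
At r₂, v₂ = √(μ/r₂) = 0.50657 km/s.
Transfer-orbit speed at r₂: v_a = √[μ(2/r₂ − 1/a_t)] = 0.23199 km/s.
Second burn Δv₂ = |v₂ − v_a| = 0.27458 km/s.
Δv = Δv₁ + Δv₂ = 0.50025 + 0.27458 = 0.7748 km/s.

Δv = 0.775 km/s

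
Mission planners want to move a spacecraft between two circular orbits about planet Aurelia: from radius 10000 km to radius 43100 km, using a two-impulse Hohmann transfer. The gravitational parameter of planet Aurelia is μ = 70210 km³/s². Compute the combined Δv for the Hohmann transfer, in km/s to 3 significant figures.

Δv = 1.22 km/s

Semi-major axis of the transfer orbit: a_t = (10000 + 43100)/2 = 26550 km.
Circular speed at r₁: v₁ = √(μ/r₁) = √(70210/10000) = 2.6497 km/s.
On the transfer ellipse at r₁, v² = μ(2/r − 1/a) gives v_p = √[μ(2/r₁ − 1/a_t)] = 3.3760 km/s.
First burn Δv₁ = |v_p − v₁| = 0.7263 km/s.
At r₂, v₂ = √(μ/r₂) = 1.2763 km/s.
Transfer-orbit speed at r₂: v_a = √[μ(2/r₂ − 1/a_t)] = 0.78330 km/s.
Second burn Δv₂ = |v₂ − v_a| = 0.4930 km/s.
Δv = Δv₁ + Δv₂ = 0.7263 + 0.4930 = 1.219 km/s.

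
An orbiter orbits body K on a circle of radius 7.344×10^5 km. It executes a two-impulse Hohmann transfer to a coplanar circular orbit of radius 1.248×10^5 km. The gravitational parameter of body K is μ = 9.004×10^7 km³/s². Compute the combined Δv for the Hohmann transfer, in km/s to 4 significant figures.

Semi-major axis of the transfer orbit: a_t = (7.344×10^5 + 1.248×10^5)/2 = 4.296×10^5 km.
Circular speed at r₁: v₁ = √(μ/r₁) = √(9.004×10^7/7.344×10^5) = 11.073 km/s.
Transfer-orbit speed at r₁ (v² = μ(2/r − 1/a)): v_a = √[μ(2/r₁ − 1/a_t)] = 5.9680 km/s.
First burn Δv₁ = |v_a − v₁| = 5.105 km/s.
At r₂, v₂ = √(μ/r₂) = 26.860 km/s.
Transfer-orbit speed at r₂: v_p = √[μ(2/r₂ − 1/a_t)] = 35.119 km/s.
Second burn Δv₂ = |v₂ − v_p| = 8.259 km/s.
Total Δv = Δv₁ + Δv₂ = 13.36 km/s.

Δv = 13.36 km/s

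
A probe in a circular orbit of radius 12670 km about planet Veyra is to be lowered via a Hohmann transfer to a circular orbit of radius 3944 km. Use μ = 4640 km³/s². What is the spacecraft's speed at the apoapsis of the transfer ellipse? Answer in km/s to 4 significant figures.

Semi-major axis of the transfer orbit: a_t = (12670 + 3944)/2 = 8307 km.
At apoapsis, r = 12670 km.
Vis-viva: v = √[μ(2/r − 1/a_t)] = √[4640 × (2/12670 − 1/8307)] = 0.4170 km/s.

v = 0.4170 km/s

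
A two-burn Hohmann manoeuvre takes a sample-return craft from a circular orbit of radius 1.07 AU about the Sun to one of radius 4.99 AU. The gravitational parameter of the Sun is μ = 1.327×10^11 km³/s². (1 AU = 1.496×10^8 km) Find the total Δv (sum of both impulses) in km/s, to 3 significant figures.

In km: r₁ = 1.07 × 1.496×10^8 = 1.60072×10^8 km; r₂ = 4.99 × 1.496×10^8 = 7.46504×10^8 km.
Semi-major axis of the transfer orbit: a_t = (1.60072×10^8 + 7.46504×10^8)/2 = 4.53288×10^8 km.
Circular speed at r₁: v₁ = √(μ/r₁) = √(1.327×10^11/1.60072×10^8) = 28.792 km/s.
On the transfer ellipse at r₁, vis-viva equation gives v_p = √[μ(2/r₁ − 1/a_t)] = 36.949 km/s.
First burn Δv₁ = |v_p − v₁| = 8.157 km/s.
Circular speed at r₂: v₂ = √(μ/r₂) = 13.333 km/s.
Transfer-orbit speed at r₂: v_a = √[μ(2/r₂ − 1/a_t)] = 7.9230 km/s.
Second burn Δv₂ = |v₂ − v_a| = 5.410 km/s.
Δv = Δv₁ + Δv₂ = 8.157 + 5.410 = 13.57 km/s.

Δv = 13.6 km/s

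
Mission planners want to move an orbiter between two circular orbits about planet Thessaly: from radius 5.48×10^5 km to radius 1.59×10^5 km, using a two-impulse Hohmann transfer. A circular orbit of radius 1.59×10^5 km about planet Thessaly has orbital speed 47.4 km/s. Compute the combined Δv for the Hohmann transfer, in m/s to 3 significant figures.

Δv = 20000 m/s

From the circular-orbit relation v² = μ/r at r = 1.59×10^5 km: μ = v²r = (47.4)² × 1.59×10^5 = 3.57235×10^8 km³/s².
The Hohmann ellipse has a_t = (r₁ + r₂)/2 = 3.535×10^5 km.
Circular speed at r₁: v₁ = √(μ/r₁) = √(3.57235×10^8/5.480×10^5) = 25.532 km/s.
Transfer-orbit speed at r₁ (v² = μ(2/r − 1/a)): v_a = √[μ(2/r₁ − 1/a_t)] = 17.123 km/s.
First burn Δv₁ = |v_a − v₁| = 8.409 km/s.
Circular speed at r₂: v₂ = √(μ/r₂) = 47.40 km/s.
Transfer-orbit speed at r₂: v_p = √[μ(2/r₂ − 1/a_t)] = 59.02 km/s.
Second burn Δv₂ = |v₂ − v_p| = 11.62 km/s.
Total Δv = Δv₁ + Δv₂ = 20.03 km/s.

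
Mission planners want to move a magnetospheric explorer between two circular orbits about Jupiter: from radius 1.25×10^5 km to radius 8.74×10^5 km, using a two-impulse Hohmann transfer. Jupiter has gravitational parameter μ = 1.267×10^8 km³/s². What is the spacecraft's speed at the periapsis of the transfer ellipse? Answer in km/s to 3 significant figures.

v = 42.1 km/s

The Hohmann ellipse has a_t = (r₁ + r₂)/2 = 4.995×10^5 km.
At periapsis, r = 1.250×10^5 km.
Vis-viva: v = √[μ(2/r − 1/a_t)] = √[1.267×10^8 × (2/1.250×10^5 − 1/4.995×10^5)] = 42.11 km/s.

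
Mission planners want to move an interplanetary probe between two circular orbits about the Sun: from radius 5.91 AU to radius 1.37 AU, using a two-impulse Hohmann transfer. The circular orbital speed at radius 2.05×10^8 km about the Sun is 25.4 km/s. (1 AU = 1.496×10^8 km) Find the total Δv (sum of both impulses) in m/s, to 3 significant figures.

From the circular-orbit relation v² = μ/r at r = 2.05×10^8 km: μ = v²r = (25.4)² × 2.05×10^8 = 1.32258×10^11 km³/s².
In km: r₁ = 5.91 × 1.496×10^8 = 8.84136×10^8 km; r₂ = 1.37 × 1.496×10^8 = 2.04952×10^8 km.
The Hohmann ellipse has a_t = (r₁ + r₂)/2 = 5.44544×10^8 km.
At r₁ the circular-orbit speed is v₁ = √(μ/r₁) = 12.23 km/s.
Transfer-orbit speed at r₁ (v² = μ(2/r − 1/a)): v_a = √[μ(2/r₁ − 1/a_t)] = 7.503 km/s.
First burn Δv₁ = |v_a − v₁| = 4.727 km/s.
Circular speed at r₂: v₂ = √(μ/r₂) = 25.403 km/s.
Transfer-orbit speed at r₂: v_p = √[μ(2/r₂ − 1/a_t)] = 32.369 km/s.
Second burn Δv₂ = |v₂ − v_p| = 6.966 km/s.
Δv = Δv₁ + Δv₂ = 4.727 + 6.966 = 11.69 km/s.

Δv = 11700 m/s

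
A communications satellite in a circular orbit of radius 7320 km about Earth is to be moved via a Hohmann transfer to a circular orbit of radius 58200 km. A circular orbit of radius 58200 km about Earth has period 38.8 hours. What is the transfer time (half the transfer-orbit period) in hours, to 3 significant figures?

From Kepler's third law T² = 4π²r³/μ at r = 58200 km, T = 38.8 hours = 38.8 × 3600 s = 1.3968×10^5 s: μ = 4π²r³/T² = 3.98897×10^5 km³/s².
The Hohmann ellipse has a_t = (r₁ + r₂)/2 = 32760 km.
Half the transfer-orbit period gives t = π√(a_t³/μ) = 29490 s.
Converting: 29490 s ÷ 3600 s/hour = 8.19 hours.

t = 8.19 hours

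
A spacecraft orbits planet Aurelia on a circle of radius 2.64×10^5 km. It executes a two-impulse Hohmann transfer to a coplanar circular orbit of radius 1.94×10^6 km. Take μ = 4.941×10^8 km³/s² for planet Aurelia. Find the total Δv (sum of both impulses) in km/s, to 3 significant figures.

Semi-major axis of the transfer orbit: a_t = (2.640×10^5 + 1.940×10^6)/2 = 1.102×10^6 km.
At r₁ the circular-orbit speed is v₁ = √(μ/r₁) = 43.26 km/s.
Transfer-orbit speed at r₁ (vis-viva): v_p = √[μ(2/r₁ − 1/a_t)] = 57.40 km/s.
First burn Δv₁ = |v_p − v₁| = 14.14 km/s.
Circular speed at r₂: v₂ = √(μ/r₂) = 15.959 km/s.
Transfer-orbit speed at r₂: v_a = √[μ(2/r₂ − 1/a_t)] = 7.8112 km/s.
Second burn Δv₂ = |v₂ − v_a| = 8.148 km/s.
Total Δv = Δv₁ + Δv₂ = 22.29 km/s.

Δv = 22.3 km/s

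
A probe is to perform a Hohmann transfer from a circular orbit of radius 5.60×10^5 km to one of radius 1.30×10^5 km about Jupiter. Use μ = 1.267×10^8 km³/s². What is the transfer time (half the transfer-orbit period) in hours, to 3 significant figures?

t = 15.7 hours

Transfer-ellipse semi-major axis a_t = (r₁ + r₂)/2 = (5.600×10^5 + 1.300×10^5)/2 = 3.450×10^5 km.
Transfer time t = π√(a_t³/μ) = π√((3.450×10^5)³ / 1.267×10^8) = 56560 s.
Converting: 56560 s ÷ 3600 s/hour = 15.7 hours.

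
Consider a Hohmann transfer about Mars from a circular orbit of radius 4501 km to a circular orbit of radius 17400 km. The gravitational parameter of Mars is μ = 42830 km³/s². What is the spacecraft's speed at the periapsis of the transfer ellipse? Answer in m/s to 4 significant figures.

v = 3888 m/s

Transfer-ellipse semi-major axis a_t = (r₁ + r₂)/2 = (4501 + 17400)/2 = 10950.5 km.
The periapsis of the transfer ellipse is at r = 4501 km.
From the vis-viva equation, v = √[μ(2/r − 1/a_t)] = 3.888 km/s.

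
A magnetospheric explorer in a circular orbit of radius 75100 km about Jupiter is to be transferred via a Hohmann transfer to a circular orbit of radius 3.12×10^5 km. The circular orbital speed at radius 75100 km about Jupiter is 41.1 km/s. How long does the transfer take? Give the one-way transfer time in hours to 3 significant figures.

t = 6.60 hours

From the circular-orbit relation v² = μ/r at r = 75100 km: μ = v²r = (41.1)² × 75100 = 1.26860×10^8 km³/s².
Semi-major axis of the transfer orbit: a_t = (75100 + 3.120×10^5)/2 = 1.9355×10^5 km.
Transfer time t = π√(a_t³/μ) = π√((1.9355×10^5)³ / 1.26860×10^8) = 23750 s.
Converting: 23750 s ÷ 3600 s/hour = 6.60 hours.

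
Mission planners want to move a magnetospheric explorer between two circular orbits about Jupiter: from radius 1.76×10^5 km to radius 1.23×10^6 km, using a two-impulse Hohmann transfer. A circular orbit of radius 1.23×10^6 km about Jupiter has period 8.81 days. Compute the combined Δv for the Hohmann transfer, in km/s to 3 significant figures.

From Kepler's third law T² = 4π²r³/μ at r = 1.23×10^6 km, T = 8.81 days = 8.81 × 86400 s = 7.61184×10^5 s: μ = 4π²r³/T² = 1.26793×10^8 km³/s².
Transfer-ellipse semi-major axis a_t = (r₁ + r₂)/2 = (1.760×10^5 + 1.230×10^6)/2 = 7.030×10^5 km.
At r₁ the circular-orbit speed is v₁ = √(μ/r₁) = 26.84056 km/s.
On the transfer ellipse at r₁, v² = μ(2/r − 1/a) gives v_p = √[μ(2/r₁ − 1/a_t)] = 35.50311 km/s.
First burn Δv₁ = |v_p − v₁| = 8.663 km/s.
At r₂, v₂ = √(μ/r₂) = 10.153 km/s.
Transfer-orbit speed at r₂: v_a = √[μ(2/r₂ − 1/a_t)] = 5.0801 km/s.
Second burn Δv₂ = |v₂ − v_a| = 5.073 km/s.
Δv = Δv₁ + Δv₂ = 8.663 + 5.073 = 13.74 km/s.

Δv = 13.7 km/s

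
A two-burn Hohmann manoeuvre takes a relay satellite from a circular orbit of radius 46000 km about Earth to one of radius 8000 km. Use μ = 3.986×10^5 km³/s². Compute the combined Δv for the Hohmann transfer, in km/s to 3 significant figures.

Δv = 3.50 km/s

Transfer-ellipse semi-major axis a_t = (r₁ + r₂)/2 = (46000 + 8000)/2 = 27000 km.
Circular speed at r₁: v₁ = √(μ/r₁) = √(3.986×10^5/46000) = 2.9437 km/s.
On the transfer ellipse at r₁, vis-viva gives v_a = √[μ(2/r₁ − 1/a_t)] = 1.6023 km/s.
First burn Δv₁ = |v_a − v₁| = 1.341 km/s.
At r₂, v₂ = √(μ/r₂) = 7.0587 km/s.
Transfer-orbit speed at r₂: v_p = √[μ(2/r₂ − 1/a_t)] = 9.2134 km/s.
Second burn Δv₂ = |v₂ − v_p| = 2.155 km/s.
Δv = Δv₁ + Δv₂ = 1.341 + 2.155 = 3.496 km/s.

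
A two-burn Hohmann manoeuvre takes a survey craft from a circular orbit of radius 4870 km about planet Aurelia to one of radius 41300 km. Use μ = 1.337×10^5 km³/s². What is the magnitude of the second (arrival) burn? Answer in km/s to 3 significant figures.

Transfer-ellipse semi-major axis a_t = (r₁ + r₂)/2 = (4870 + 41300)/2 = 23085 km.
On the circular orbit at r = 41300 km, v_c = √(μ/r) = 1.7992 km/s.
Vis-viva on the transfer ellipse at r = 41300 km gives v_t = √[μ(2/r − 1/a_t)] = 0.82640 km/s.
Δv₂ = |v_t − v_c| = |0.82640 − 1.7992| = 0.9728 km/s.

Δv₂ = 0.973 km/s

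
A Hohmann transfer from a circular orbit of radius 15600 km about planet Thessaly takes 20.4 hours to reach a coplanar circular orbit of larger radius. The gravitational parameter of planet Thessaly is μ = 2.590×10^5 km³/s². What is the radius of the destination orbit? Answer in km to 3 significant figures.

r₂ = 88600 km

Transfer time t = 20.4 hours = 73440 s, and t = π√(a_t³/μ).
So a_t = (μ t²/π²)^(1/3) = (2.590×10^5 × (73440)² / π²)^(1/3) = 52114 km.
Since a_t = (r₁ + r₂)/2, r₂ = 2a_t − r₁ = 2×52114 − 15600 = 88628 km.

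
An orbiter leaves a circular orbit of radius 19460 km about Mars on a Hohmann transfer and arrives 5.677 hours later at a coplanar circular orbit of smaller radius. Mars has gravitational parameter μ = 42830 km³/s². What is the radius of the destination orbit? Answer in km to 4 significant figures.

r₂ = 4925 km

Transfer time t = 5.677 hours = 20437.2 s, and t = π√(a_t³/μ).
So a_t = (μ t²/π²)^(1/3) = (42830 × (20437.2)² / π²)^(1/3) = 12192.6 km.
Since a_t = (r₁ + r₂)/2, r₂ = 2a_t − r₁ = 2×12192.6 − 19460 = 4925.2 km.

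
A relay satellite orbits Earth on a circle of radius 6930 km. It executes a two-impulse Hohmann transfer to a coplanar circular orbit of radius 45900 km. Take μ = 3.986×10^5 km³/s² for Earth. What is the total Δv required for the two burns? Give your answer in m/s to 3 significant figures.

Transfer-ellipse semi-major axis a_t = (r₁ + r₂)/2 = (6930 + 45900)/2 = 26415 km.
Circular speed at r₁: v₁ = √(μ/r₁) = √(3.986×10^5/6930) = 7.5841 km/s.
On the transfer ellipse at r₁, vis-viva gives v_p = √[μ(2/r₁ − 1/a_t)] = 9.9973 km/s.
First burn Δv₁ = |v_p − v₁| = 2.4132 km/s.
At r₂, v₂ = √(μ/r₂) = 2.9469 km/s.
Transfer-orbit speed at r₂: v_a = √[μ(2/r₂ − 1/a_t)] = 1.5094 km/s.
Second burn Δv₂ = |v₂ − v_a| = 1.4375 km/s.
Δv = Δv₁ + Δv₂ = 2.4132 + 1.4375 = 3.851 km/s.

Δv = 3850 m/s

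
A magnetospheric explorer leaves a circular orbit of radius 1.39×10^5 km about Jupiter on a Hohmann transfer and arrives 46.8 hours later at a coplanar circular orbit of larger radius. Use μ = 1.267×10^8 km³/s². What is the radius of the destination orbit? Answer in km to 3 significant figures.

Transfer time t = 46.8 hours = 1.6848×10^5 s, and t = π√(a_t³/μ).
So a_t = (μ t²/π²)^(1/3) = (1.267×10^8 × (1.6848×10^5)² / π²)^(1/3) = 7.1426×10^5 km.
Since a_t = (r₁ + r₂)/2, r₂ = 2a_t − r₁ = 2×7.1426×10^5 − 1.390×10^5 = 1.28952×10^6 km.

r₂ = 1.29×10^6 km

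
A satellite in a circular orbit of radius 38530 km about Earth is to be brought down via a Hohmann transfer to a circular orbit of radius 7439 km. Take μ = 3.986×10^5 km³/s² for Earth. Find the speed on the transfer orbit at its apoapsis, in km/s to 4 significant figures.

v = 1.830 km/s

The Hohmann ellipse has a_t = (r₁ + r₂)/2 = 22984.5 km.
The apoapsis of the transfer ellipse is at r = 38530 km.
Applying v² = μ(2/r − 1/a_t): v = 1.830 km/s.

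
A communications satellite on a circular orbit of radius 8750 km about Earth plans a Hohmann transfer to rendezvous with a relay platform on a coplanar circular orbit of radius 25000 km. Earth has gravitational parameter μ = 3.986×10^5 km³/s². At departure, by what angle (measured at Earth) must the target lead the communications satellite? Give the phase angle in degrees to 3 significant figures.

Semi-major axis of the transfer orbit: a_t = (8750 + 25000)/2 = 16875 km.
The half-period of the transfer ellipse is t = π√(a_t³/μ) = 10908 s.
Target angular speed ω₂ = √(μ/r₂³) = 1.5972×10^-4 rad/s.
Angle swept by the target during transfer: ω₂·t = 1.7422 rad = 99.82°.
The communications satellite traverses 180° on the transfer ellipse, so the target must lead by 180° − 99.82° = 80.2°.

φ = 80.2°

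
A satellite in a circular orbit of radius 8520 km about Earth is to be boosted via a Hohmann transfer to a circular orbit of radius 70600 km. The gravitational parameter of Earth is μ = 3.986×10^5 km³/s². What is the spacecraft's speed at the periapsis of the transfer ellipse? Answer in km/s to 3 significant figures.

v = 9.14 km/s

Semi-major axis of the transfer orbit: a_t = (8520 + 70600)/2 = 39560 km.
At periapsis, r = 8520 km.
From the vis-viva equation, v = √[μ(2/r − 1/a_t)] = 9.137 km/s.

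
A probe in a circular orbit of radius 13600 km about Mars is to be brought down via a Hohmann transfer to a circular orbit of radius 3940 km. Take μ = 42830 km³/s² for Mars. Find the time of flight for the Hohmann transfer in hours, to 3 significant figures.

t = 3.46 hours

Semi-major axis of the transfer orbit: a_t = (13600 + 3940)/2 = 8770 km.
Half the transfer-orbit period gives t = π√(a_t³/μ) = 12470 s.
Converting: 12470 s ÷ 3600 s/hour = 3.46 hours.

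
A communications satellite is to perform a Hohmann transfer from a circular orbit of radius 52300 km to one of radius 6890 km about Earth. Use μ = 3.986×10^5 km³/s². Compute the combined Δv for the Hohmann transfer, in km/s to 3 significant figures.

Δv = 3.93 km/s

The Hohmann ellipse has a_t = (r₁ + r₂)/2 = 29595 km.
Circular speed at r₁: v₁ = √(μ/r₁) = √(3.986×10^5/52300) = 2.761 km/s.
Transfer-orbit speed at r₁ (vis-viva equation): v_a = √[μ(2/r₁ − 1/a_t)] = 1.332 km/s.
First burn Δv₁ = |v_a − v₁| = 1.429 km/s.
At r₂, v₂ = √(μ/r₂) = 7.6060 km/s.
Transfer-orbit speed at r₂: v_p = √[μ(2/r₂ − 1/a_t)] = 10.111 km/s.
Second burn Δv₂ = |v₂ − v_p| = 2.505 km/s.
Total Δv = Δv₁ + Δv₂ = 3.934 km/s.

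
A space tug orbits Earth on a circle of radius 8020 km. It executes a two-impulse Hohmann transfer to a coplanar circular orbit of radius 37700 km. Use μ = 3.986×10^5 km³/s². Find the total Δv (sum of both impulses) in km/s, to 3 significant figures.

The Hohmann ellipse has a_t = (r₁ + r₂)/2 = 22860 km.
Circular speed at r₁: v₁ = √(μ/r₁) = √(3.986×10^5/8020) = 7.04988 km/s.
Transfer-orbit speed at r₁ (vis-viva): v_p = √[μ(2/r₁ − 1/a_t)] = 9.05345 km/s.
First burn Δv₁ = |v_p − v₁| = 2.0036 km/s.
At r₂, v₂ = √(μ/r₂) = 3.2516 km/s.
Transfer-orbit speed at r₂: v_a = √[μ(2/r₂ − 1/a_t)] = 1.9260 km/s.
Second burn Δv₂ = |v₂ − v_a| = 1.3256 km/s.
Δv = Δv₁ + Δv₂ = 2.0036 + 1.3256 = 3.329 km/s.

Δv = 3.33 km/s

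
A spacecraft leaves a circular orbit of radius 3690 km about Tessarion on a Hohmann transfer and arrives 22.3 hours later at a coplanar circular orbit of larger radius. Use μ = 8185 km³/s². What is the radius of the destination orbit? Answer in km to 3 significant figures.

Transfer time t = 22.3 hours = 80280 s, and t = π√(a_t³/μ).
So a_t = (μ t²/π²)^(1/3) = (8185 × (80280)² / π²)^(1/3) = 17484 km.
Since a_t = (r₁ + r₂)/2, r₂ = 2a_t − r₁ = 2×17484 − 3690 = 31278 km.

r₂ = 31300 km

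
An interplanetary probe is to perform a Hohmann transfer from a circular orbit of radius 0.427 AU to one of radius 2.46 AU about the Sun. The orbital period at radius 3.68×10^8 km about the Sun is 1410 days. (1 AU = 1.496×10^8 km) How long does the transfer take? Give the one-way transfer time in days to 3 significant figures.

t = 317 days

From Kepler's third law T² = 4π²r³/μ at r = 3.68×10^8 km, T = 1410 days = 1410 × 86400 s = 1.21824×10^8 s: μ = 4π²r³/T² = 1.32568×10^11 km³/s².
In km: r₁ = 0.427 × 1.496×10^8 = 6.38792×10^7 km; r₂ = 2.46 × 1.496×10^8 = 3.68016×10^8 km.
Semi-major axis of the transfer orbit: a_t = (6.38792×10^7 + 3.68016×10^8)/2 = 2.159476×10^8 km.
By Kepler's third law the transfer-orbit period is T = 2π√(a_t³/μ), so t = T/2 = 2.738×10^7 s.
Converting: 2.738×10^7 s ÷ 86400 s/day = 317 days.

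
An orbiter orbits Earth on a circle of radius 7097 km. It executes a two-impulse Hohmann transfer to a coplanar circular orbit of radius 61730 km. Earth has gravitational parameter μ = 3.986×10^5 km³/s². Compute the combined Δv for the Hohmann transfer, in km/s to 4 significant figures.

Transfer-ellipse semi-major axis a_t = (r₁ + r₂)/2 = (7097 + 61730)/2 = 34413.5 km.
Circular speed at r₁: v₁ = √(μ/r₁) = √(3.986×10^5/7097) = 7.4943 km/s.
Transfer-orbit speed at r₁ (v² = μ(2/r − 1/a)): v_p = √[μ(2/r₁ − 1/a_t)] = 10.037 km/s.
First burn Δv₁ = |v_p − v₁| = 2.543 km/s.
At r₂, v₂ = √(μ/r₂) = 2.541 km/s.
Transfer-orbit speed at r₂: v_a = √[μ(2/r₂ − 1/a_t)] = 1.154 km/s.
Second burn Δv₂ = |v₂ − v_a| = 1.387 km/s.
Total Δv = Δv₁ + Δv₂ = 3.930 km/s.

Δv = 3.930 km/s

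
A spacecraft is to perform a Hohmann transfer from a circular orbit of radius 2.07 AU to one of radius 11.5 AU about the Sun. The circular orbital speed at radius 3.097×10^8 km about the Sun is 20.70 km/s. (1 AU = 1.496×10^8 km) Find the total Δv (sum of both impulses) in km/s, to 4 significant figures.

From the circular-orbit relation v² = μ/r at r = 3.097×10^8 km: μ = v²r = (20.70)² × 3.097×10^8 = 1.32703×10^11 km³/s².
In km: r₁ = 2.07 × 1.496×10^8 = 3.09672×10^8 km; r₂ = 11.5 × 1.496×10^8 = 1.7204×10^9 km.
Semi-major axis of the transfer orbit: a_t = (3.09672×10^8 + 1.7204×10^9)/2 = 1.015036×10^9 km.
Circular speed at r₁: v₁ = √(μ/r₁) = √(1.32703×10^11/3.09672×10^8) = 20.701 km/s.
On the transfer ellipse at r₁, vis-viva equation gives v_p = √[μ(2/r₁ − 1/a_t)] = 26.950 km/s.
First burn Δv₁ = |v_p − v₁| = 6.249 km/s.
Circular speed at r₂: v₂ = √(μ/r₂) = 8.783 km/s.
Transfer-orbit speed at r₂: v_a = √[μ(2/r₂ − 1/a_t)] = 4.851 km/s.
Second burn Δv₂ = |v₂ − v_a| = 3.932 km/s.
Total Δv = Δv₁ + Δv₂ = 10.18 km/s.

Δv = 10.18 km/s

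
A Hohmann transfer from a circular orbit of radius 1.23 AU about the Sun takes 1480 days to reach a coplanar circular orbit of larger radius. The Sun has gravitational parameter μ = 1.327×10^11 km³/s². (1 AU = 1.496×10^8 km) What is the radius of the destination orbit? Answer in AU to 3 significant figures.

r₂ = 6.84 AU

In km: r₁ = 1.23 × 1.496×10^8 = 1.84008×10^8 km.
Transfer time t = 1480 days = 1.27872×10^8 s, and t = π√(a_t³/μ).
So a_t = (μ t²/π²)^(1/3) = (1.327×10^11 × (1.27872×10^8)² / π²)^(1/3) = 6.0354×10^8 km.
Since a_t = (r₁ + r₂)/2, r₂ = 2a_t − r₁ = 2×6.0354×10^8 − 1.84008×10^8 = 1.023072×10^9 km.
In AU: r₂ = 1.023072×10^9 / 1.496×10^8 = 6.84 AU.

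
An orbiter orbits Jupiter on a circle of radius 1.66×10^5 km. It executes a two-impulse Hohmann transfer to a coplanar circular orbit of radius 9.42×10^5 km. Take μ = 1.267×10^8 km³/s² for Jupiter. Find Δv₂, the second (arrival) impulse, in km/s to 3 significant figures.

The Hohmann ellipse has a_t = (r₁ + r₂)/2 = 5.540×10^5 km.
Circular speed at r = 9.420×10^5 km: v_c = √(μ/r) = 11.597 km/s.
Transfer-orbit speed at the same r (vis-viva, a = a_t): v_t = √[μ(2/r − 1/a_t)] = 6.3484 km/s.
Δv₂ = |v_t − v_c| = |6.3484 − 11.597| = 5.249 km/s.

Δv₂ = 5.25 km/s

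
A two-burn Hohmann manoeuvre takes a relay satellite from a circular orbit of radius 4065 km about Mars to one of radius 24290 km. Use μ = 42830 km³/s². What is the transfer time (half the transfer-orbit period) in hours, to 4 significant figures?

Semi-major axis of the transfer orbit: a_t = (4065 + 24290)/2 = 14177.5 km.
By Kepler's third law the transfer-orbit period is T = 2π√(a_t³/μ), so t = T/2 = 25626 s.
Converting: 25626 s ÷ 3600 s/hour = 7.118 hours.

t = 7.118 hours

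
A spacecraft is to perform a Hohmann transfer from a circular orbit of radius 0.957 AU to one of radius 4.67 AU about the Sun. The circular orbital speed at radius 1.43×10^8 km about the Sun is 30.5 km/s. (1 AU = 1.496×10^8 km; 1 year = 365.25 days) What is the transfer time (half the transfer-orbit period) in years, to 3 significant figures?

t = 2.36 years

From the circular-orbit relation v² = μ/r at r = 1.43×10^8 km: μ = v²r = (30.5)² × 1.43×10^8 = 1.33026×10^11 km³/s².
In km: r₁ = 0.957 × 1.496×10^8 = 1.431672×10^8 km; r₂ = 4.67 × 1.496×10^8 = 6.98632×10^8 km.
Transfer-ellipse semi-major axis a_t = (r₁ + r₂)/2 = (1.431672×10^8 + 6.98632×10^8)/2 = 4.208996×10^8 km.
By Kepler's third law the transfer-orbit period is T = 2π√(a_t³/μ), so t = T/2 = 7.438×10^7 s.
Converting: 7.438×10^7 s ÷ 3.15576×10^7 s/year (365.25 × 86400) = 2.36 years.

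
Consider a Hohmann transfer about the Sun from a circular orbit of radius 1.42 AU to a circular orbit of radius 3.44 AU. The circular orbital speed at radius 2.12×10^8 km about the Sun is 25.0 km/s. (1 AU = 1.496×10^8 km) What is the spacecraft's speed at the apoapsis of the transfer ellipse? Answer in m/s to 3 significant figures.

From the circular-orbit relation v² = μ/r at r = 2.12×10^8 km: μ = v²r = (25.0)² × 2.12×10^8 = 1.32500×10^11 km³/s².
In km: r₁ = 1.42 × 1.496×10^8 = 2.12432×10^8 km; r₂ = 3.44 × 1.496×10^8 = 5.14624×10^8 km.
Semi-major axis of the transfer orbit: a_t = (2.12432×10^8 + 5.14624×10^8)/2 = 3.63528×10^8 km.
At apoapsis, r = 5.14624×10^8 km.
From the vis-viva equation, v = √[μ(2/r − 1/a_t)] = 12.27 km/s.

v = 12300 m/s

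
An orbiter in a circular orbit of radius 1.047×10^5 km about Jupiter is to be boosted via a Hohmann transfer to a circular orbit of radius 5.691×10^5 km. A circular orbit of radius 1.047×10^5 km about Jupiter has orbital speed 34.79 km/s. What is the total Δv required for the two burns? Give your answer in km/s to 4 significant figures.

From the circular-orbit relation v² = μ/r at r = 1.047×10^5 km: μ = v²r = (34.79)² × 1.047×10^5 = 1.26723×10^8 km³/s².
The Hohmann ellipse has a_t = (r₁ + r₂)/2 = 3.369×10^5 km.
At r₁ the circular-orbit speed is v₁ = √(μ/r₁) = 34.79 km/s.
On the transfer ellipse at r₁, vis-viva equation gives v_p = √[μ(2/r₁ − 1/a_t)] = 45.22 km/s.
First burn Δv₁ = |v_p − v₁| = 10.43 km/s.
At r₂, v₂ = √(μ/r₂) = 14.92222 km/s.
Transfer-orbit speed at r₂: v_a = √[μ(2/r₂ − 1/a_t)] = 8.318716 km/s.
Second burn Δv₂ = |v₂ − v_a| = 6.604 km/s.
Δv = Δv₁ + Δv₂ = 10.43 + 6.604 = 17.03 km/s.

Δv = 17.03 km/s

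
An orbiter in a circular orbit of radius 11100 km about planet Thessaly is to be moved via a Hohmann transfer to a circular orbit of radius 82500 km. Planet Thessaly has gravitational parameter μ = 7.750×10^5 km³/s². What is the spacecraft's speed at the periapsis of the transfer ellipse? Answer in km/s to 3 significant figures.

v = 11.1 km/s

Transfer-ellipse semi-major axis a_t = (r₁ + r₂)/2 = (11100 + 82500)/2 = 46800 km.
The periapsis of the transfer ellipse is at r = 11100 km.
From the vis-viva equation, v = √[μ(2/r − 1/a_t)] = 11.09 km/s.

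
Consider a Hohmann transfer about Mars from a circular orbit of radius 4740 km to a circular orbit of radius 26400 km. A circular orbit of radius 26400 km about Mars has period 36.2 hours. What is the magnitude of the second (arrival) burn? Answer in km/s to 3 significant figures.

Δv₂ = 0.571 km/s

From Kepler's third law T² = 4π²r³/μ at r = 26400 km, T = 36.2 hours = 36.2 × 3600 s = 1.3032×10^5 s: μ = 4π²r³/T² = 42771.0 km³/s².
Semi-major axis of the transfer orbit: a_t = (4740 + 26400)/2 = 15570 km.
Circular speed at r = 26400 km: v_c = √(μ/r) = 1.2728 km/s.
Transfer-orbit speed at the same r (vis-viva, a = a_t): v_t = √[μ(2/r − 1/a_t)] = 0.70229 km/s.
Δv₂ = |v_t − v_c| = |0.70229 − 1.2728| = 0.5705 km/s.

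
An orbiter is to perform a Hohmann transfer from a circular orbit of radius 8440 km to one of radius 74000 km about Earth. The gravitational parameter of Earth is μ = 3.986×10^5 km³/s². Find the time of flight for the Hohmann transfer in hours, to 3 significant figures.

The Hohmann ellipse has a_t = (r₁ + r₂)/2 = 41220 km.
Half the transfer-orbit period gives t = π√(a_t³/μ) = 41640 s.
Converting: 41640 s ÷ 3600 s/hour = 11.6 hours.

t = 11.6 hours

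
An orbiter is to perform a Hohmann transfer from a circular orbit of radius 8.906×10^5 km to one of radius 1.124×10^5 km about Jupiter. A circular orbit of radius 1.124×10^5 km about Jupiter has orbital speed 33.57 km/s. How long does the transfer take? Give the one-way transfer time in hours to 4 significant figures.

t = 27.54 hours

From the circular-orbit relation v² = μ/r at r = 1.124×10^5 km: μ = v²r = (33.57)² × 1.124×10^5 = 1.26669×10^8 km³/s².
The Hohmann ellipse has a_t = (r₁ + r₂)/2 = 5.015×10^5 km.
Half the transfer-orbit period gives t = π√(a_t³/μ) = 99130 s.
Converting: 99130 s ÷ 3600 s/hour = 27.54 hours.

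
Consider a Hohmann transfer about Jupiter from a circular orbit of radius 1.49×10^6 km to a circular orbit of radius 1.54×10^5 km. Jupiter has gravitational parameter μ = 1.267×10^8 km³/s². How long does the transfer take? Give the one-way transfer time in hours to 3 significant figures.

Transfer-ellipse semi-major axis a_t = (r₁ + r₂)/2 = (1.490×10^6 + 1.540×10^5)/2 = 8.220×10^5 km.
By Kepler's third law the transfer-orbit period is T = 2π√(a_t³/μ), so t = T/2 = 2.080×10^5 s.
Converting: 2.080×10^5 s ÷ 3600 s/hour = 57.8 hours.

t = 57.8 hours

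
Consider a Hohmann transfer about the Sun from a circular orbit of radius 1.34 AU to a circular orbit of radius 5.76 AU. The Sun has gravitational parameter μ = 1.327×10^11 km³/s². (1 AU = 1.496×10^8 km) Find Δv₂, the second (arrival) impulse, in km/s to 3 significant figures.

Δv₂ = 4.79 km/s

In km: r₁ = 1.34 × 1.496×10^8 = 2.00464×10^8 km; r₂ = 5.76 × 1.496×10^8 = 8.61696×10^8 km.
Transfer-ellipse semi-major axis a_t = (r₁ + r₂)/2 = (2.00464×10^8 + 8.61696×10^8)/2 = 5.3108×10^8 km.
Circular speed at r = 8.61696×10^8 km: v_c = √(μ/r) = 12.4096 km/s.
Vis-viva on the transfer ellipse at r = 8.61696×10^8 km gives v_t = √[μ(2/r − 1/a_t)] = 7.62424 km/s.
Δv₂ = |v_t − v_c| = |7.62424 − 12.4096| = 4.785 km/s.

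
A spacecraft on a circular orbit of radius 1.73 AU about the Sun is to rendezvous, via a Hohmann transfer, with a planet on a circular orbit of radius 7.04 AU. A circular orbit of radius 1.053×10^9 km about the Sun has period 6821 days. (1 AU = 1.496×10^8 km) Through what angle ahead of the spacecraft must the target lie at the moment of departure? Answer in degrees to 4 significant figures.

φ = 91.52°

From Kepler's third law T² = 4π²r³/μ at r = 1.053×10^9 km, T = 6821 days = 6821 × 86400 s = 5.893344×10^8 s: μ = 4π²r³/T² = 1.32715×10^11 km³/s².
In km: r₁ = 1.73 × 1.496×10^8 = 2.58808×10^8 km; r₂ = 7.04 × 1.496×10^8 = 1.053184×10^9 km.
The Hohmann ellipse has a_t = (r₁ + r₂)/2 = 6.55996×10^8 km.
The half-period of the transfer ellipse is t = π√(a_t³/μ) = 1.44891×10^8 s.
The target's mean motion on its circular orbit is ω₂ = √(μ/r₂³) = 1.06587×10^-8 rad/s.
Angle swept by the target during transfer: ω₂·t = 1.5443 rad = 88.48°.
The spacecraft traverses 180° on the transfer ellipse, so the target must lead by 180° − 88.48° = 91.52°.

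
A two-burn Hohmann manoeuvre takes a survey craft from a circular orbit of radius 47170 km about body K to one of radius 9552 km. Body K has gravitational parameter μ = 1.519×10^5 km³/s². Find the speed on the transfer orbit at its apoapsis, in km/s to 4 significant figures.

Semi-major axis of the transfer orbit: a_t = (47170 + 9552)/2 = 28361 km.
At apoapsis, r = 47170 km.
From the vis-viva equation, v = √[μ(2/r − 1/a_t)] = 1.041 km/s.

v = 1.041 km/s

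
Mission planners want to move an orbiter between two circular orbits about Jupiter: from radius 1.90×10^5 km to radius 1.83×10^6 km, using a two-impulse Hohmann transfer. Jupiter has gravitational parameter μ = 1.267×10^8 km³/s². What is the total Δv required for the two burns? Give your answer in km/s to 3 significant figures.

The Hohmann ellipse has a_t = (r₁ + r₂)/2 = 1.010×10^6 km.
At r₁ the circular-orbit speed is v₁ = √(μ/r₁) = 25.8233 km/s.
On the transfer ellipse at r₁, vis-viva equation gives v_p = √[μ(2/r₁ − 1/a_t)] = 34.7597 km/s.
First burn Δv₁ = |v_p − v₁| = 8.936 km/s.
At r₂, v₂ = √(μ/r₂) = 8.321 km/s.
Transfer-orbit speed at r₂: v_a = √[μ(2/r₂ − 1/a_t)] = 3.609 km/s.
Second burn Δv₂ = |v₂ − v_a| = 4.712 km/s.
Δv = Δv₁ + Δv₂ = 8.936 + 4.712 = 13.65 km/s.

Δv = 13.6 km/s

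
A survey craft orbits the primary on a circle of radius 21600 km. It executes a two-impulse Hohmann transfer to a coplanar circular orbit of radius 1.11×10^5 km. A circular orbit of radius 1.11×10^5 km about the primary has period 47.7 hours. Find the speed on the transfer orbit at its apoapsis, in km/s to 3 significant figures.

From Kepler's third law T² = 4π²r³/μ at r = 1.11×10^5 km, T = 47.7 hours = 47.7 × 3600 s = 1.7172×10^5 s: μ = 4π²r³/T² = 1.83099×10^6 km³/s².
Transfer-ellipse semi-major axis a_t = (r₁ + r₂)/2 = (21600 + 1.110×10^5)/2 = 66300 km.
The apoapsis of the transfer ellipse is at r = 1.110×10^5 km.
Applying v² = μ(2/r − 1/a_t): v = 2.318 km/s.

v = 2.32 km/s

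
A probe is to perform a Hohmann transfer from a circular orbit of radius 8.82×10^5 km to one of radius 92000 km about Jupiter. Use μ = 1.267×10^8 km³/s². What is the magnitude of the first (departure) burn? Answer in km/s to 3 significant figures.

Δv₁ = 6.78 km/s

Semi-major axis of the transfer orbit: a_t = (8.820×10^5 + 92000)/2 = 4.870×10^5 km.
On the circular orbit at r = 8.820×10^5 km, v_c = √(μ/r) = 11.985 km/s.
Vis-viva on the transfer ellipse at r = 8.820×10^5 km gives v_t = √[μ(2/r − 1/a_t)] = 5.2093 km/s.
Δv₁ = |v_t − v_c| = |5.2093 − 11.985| = 6.776 km/s.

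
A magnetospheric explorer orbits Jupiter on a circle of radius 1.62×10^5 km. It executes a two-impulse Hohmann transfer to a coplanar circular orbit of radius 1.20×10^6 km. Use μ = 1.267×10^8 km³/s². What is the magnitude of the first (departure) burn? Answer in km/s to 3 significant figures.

Δv₁ = 9.16 km/s

Transfer-ellipse semi-major axis a_t = (r₁ + r₂)/2 = (1.620×10^5 + 1.200×10^6)/2 = 6.810×10^5 km.
Circular speed at r = 1.620×10^5 km: v_c = √(μ/r) = 27.966 km/s.
Transfer-orbit speed at the same r (vis-viva, a = a_t): v_t = √[μ(2/r − 1/a_t)] = 37.123 km/s.
Δv₁ = |v_t − v_c| = |37.123 − 27.966| = 9.157 km/s.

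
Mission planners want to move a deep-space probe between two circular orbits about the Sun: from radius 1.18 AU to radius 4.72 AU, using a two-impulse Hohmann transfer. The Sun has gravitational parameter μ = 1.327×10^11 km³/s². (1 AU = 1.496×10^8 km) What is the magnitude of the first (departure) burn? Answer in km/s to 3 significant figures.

In km: r₁ = 1.18 × 1.496×10^8 = 1.76528×10^8 km; r₂ = 4.72 × 1.496×10^8 = 7.06112×10^8 km.
Semi-major axis of the transfer orbit: a_t = (1.76528×10^8 + 7.06112×10^8)/2 = 4.4132×10^8 km.
On the circular orbit at r = 1.76528×10^8 km, v_c = √(μ/r) = 27.418 km/s.
Transfer-orbit speed at the same r (vis-viva, a = a_t): v_t = √[μ(2/r − 1/a_t)] = 34.681 km/s.
Δv₁ = |v_t − v_c| = |34.681 − 27.418| = 7.263 km/s.

Δv₁ = 7.26 km/s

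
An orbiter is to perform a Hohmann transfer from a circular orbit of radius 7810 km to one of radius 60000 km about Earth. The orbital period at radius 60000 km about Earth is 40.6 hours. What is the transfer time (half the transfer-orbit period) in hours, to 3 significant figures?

t = 8.62 hours

From Kepler's third law T² = 4π²r³/μ at r = 60000 km, T = 40.6 hours = 40.6 × 3600 s = 1.4616×10^5 s: μ = 4π²r³/T² = 3.99169×10^5 km³/s².
Transfer-ellipse semi-major axis a_t = (r₁ + r₂)/2 = (7810 + 60000)/2 = 33905 km.
By Kepler's third law the transfer-orbit period is T = 2π√(a_t³/μ), so t = T/2 = 31040 s.
Converting: 31040 s ÷ 3600 s/hour = 8.62 hours.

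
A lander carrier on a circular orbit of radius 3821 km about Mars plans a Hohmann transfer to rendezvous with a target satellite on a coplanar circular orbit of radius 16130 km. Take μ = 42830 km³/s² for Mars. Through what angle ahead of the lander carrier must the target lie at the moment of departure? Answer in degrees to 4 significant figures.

Semi-major axis of the transfer orbit: a_t = (3821 + 16130)/2 = 9975.5 km.
Transfer time t = π√(a_t³/μ) = 15124.4 s.
Target angular speed ω₂ = √(μ/r₂³) = 1.01024×10^-4 rad/s.
Angle swept by the target during transfer: ω₂·t = 1.5279 rad = 87.54°.
Arrival is 180° from departure on the ellipse, so φ = 180° − 87.54° = 92.46°.

φ = 92.46°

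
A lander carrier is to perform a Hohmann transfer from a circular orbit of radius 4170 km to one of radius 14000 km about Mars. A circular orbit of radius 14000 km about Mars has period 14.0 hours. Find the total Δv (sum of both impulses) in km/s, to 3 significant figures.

Δv = 1.33 km/s

From Kepler's third law T² = 4π²r³/μ at r = 14000 km, T = 14.0 hours = 14.0 × 3600 s = 50400 s: μ = 4π²r³/T² = 42646.4 km³/s².
Semi-major axis of the transfer orbit: a_t = (4170 + 14000)/2 = 9085 km.
At r₁ the circular-orbit speed is v₁ = √(μ/r₁) = 3.1980 km/s.
Transfer-orbit speed at r₁ (v² = μ(2/r − 1/a)): v_p = √[μ(2/r₁ − 1/a_t)] = 3.9699 km/s.
First burn Δv₁ = |v_p − v₁| = 0.7719 km/s.
Circular speed at r₂: v₂ = √(μ/r₂) = 1.74533 km/s.
Transfer-orbit speed at r₂: v_a = √[μ(2/r₂ − 1/a_t)] = 1.18245 km/s.
Second burn Δv₂ = |v₂ − v_a| = 0.5629 km/s.
Total Δv = Δv₁ + Δv₂ = 1.335 km/s.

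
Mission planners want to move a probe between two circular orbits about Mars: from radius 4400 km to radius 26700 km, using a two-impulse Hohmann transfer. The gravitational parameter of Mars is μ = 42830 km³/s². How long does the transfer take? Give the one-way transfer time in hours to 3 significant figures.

t = 8.18 hours

Transfer-ellipse semi-major axis a_t = (r₁ + r₂)/2 = (4400 + 26700)/2 = 15550 km.
Half the transfer-orbit period gives t = π√(a_t³/μ) = 29440 s.
Converting: 29440 s ÷ 3600 s/hour = 8.18 hours.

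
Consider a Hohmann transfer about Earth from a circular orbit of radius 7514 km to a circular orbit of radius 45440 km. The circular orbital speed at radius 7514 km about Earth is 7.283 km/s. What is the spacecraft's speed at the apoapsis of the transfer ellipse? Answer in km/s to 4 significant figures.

From the circular-orbit relation v² = μ/r at r = 7514 km: μ = v²r = (7.283)² × 7514 = 3.98558×10^5 km³/s².
The Hohmann ellipse has a_t = (r₁ + r₂)/2 = 26477 km.
At apoapsis, r = 45440 km.
Applying v² = μ(2/r − 1/a_t): v = 1.578 km/s.

v = 1.578 km/s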